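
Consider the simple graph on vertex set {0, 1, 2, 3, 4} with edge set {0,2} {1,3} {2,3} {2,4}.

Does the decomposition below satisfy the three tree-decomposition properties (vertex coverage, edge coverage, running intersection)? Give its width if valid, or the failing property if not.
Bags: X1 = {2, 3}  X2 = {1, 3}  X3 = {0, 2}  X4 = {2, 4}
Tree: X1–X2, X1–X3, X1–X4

Every vertex of G appears in some bag (union = {0, 1, 2, 3, 4}); every edge is covered by a bag; and for each vertex v the set of bags containing v is connected in the bag tree. The decomposition is therefore valid. The largest bag has 2 vertices, so the width is 1.

Yes; width 1.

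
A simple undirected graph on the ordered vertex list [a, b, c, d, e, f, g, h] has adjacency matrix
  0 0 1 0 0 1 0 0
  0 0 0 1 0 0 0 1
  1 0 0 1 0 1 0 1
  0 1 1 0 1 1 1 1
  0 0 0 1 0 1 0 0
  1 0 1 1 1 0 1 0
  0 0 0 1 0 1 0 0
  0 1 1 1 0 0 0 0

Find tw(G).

2

A width-2 tree decomposition is:
Bags: B1 = {a, c, f}  B2 = {c, d, f}  B3 = {c, d, h}  B4 = {d, f, g}  B5 = {d, e, f}  B6 = {b, d, h}
Tree: B1–B2, B2–B3, B2–B4, B4–B5, B3–B6
Every bag has size at most 3, so the width is 3 − 1 = 2 and tw(G) ≤ 2. On the other hand G contains the 3-clique {c, d, h}. A clique must lie in a single bag of any decomposition, so no decomposition can have width below 2. Combining the bounds, tw(G) = 2.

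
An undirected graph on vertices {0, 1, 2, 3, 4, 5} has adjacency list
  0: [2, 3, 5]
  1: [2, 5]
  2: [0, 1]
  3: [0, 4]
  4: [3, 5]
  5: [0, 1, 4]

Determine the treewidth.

2

A width-2 tree decomposition is:
Bags: B1 = {0, 3, 4}  B2 = {0, 4, 5}  B3 = {0, 2, 5}  B4 = {1, 2, 5}
Tree: B1–B2, B2–B3, B3–B4
Each bag holds 3 vertices, so the decomposition has width 2, which upper-bounds the treewidth. Since 3–4–5–0–3 is a cycle in G, G is not acyclic. Forests are exactly the graphs of treewidth ≤ 1, so tw(G) ≥ 2. Therefore the treewidth is 2.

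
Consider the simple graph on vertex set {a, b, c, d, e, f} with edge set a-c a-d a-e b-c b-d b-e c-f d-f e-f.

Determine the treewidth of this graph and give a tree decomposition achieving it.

Treewidth 3.
Bags: B1 = {b, c, d, e}  B2 = {c, d, e, f}  B3 = {a, c, d, e}
Tree: B1–B2, B2–B3

Every bag has size at most 4, so the width is 4 − 1 = 3 and tw(G) ≤ 3. For the lower bound: the 4 vertex sets {b,d}, {e,f}, {c}, {a} are disjoint, each induces a connected subgraph, and every pair is joined by at least one edge of G. Contracting each set to a single vertex therefore yields K_{4} as a minor, and since treewidth is minor-monotone, tw(G) ≥ tw(K_{4}) = 3. Combining the bounds, tw(G) = 3.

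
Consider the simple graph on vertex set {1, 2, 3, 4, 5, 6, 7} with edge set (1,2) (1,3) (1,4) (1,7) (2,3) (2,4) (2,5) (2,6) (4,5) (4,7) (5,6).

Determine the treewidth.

A width-2 tree decomposition is:
Bags: B1 = {2, 5, 6}  B2 = {2, 4, 5}  B3 = {1, 2, 4}  B4 = {1, 4, 7}  B5 = {1, 2, 3}
Tree: B1–B2, B2–B3, B3–B4, B3–B5
Every bag has size at most 3, so the width is 3 − 1 = 2 and tw(G) ≤ 2. On the other hand G contains the 3-clique {1, 2, 3}. A clique must lie in a single bag of any decomposition, so no decomposition can have width below 2. Combining the bounds, tw(G) = 2.

2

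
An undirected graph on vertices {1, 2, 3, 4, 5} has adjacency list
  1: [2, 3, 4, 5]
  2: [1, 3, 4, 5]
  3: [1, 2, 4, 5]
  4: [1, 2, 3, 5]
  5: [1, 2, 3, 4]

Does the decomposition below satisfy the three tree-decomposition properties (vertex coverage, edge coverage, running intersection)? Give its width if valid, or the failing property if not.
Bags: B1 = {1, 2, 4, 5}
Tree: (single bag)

No — vertex 3 appears in no bag.

A tree decomposition must satisfy three properties: every vertex lies in some bag; for every edge, both endpoints lie together in some bag; and for every vertex, the bags containing it form a connected subtree. Here vertex 3 appears in no bag, so the decomposition is invalid.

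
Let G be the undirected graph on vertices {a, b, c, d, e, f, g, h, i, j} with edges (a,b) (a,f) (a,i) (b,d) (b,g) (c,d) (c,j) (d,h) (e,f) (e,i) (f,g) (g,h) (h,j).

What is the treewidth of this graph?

2

A width-2 tree decomposition is:
Bags: B1 = {a, e, i}  B2 = {a, e, f}  B3 = {a, b, f}  B4 = {b, f, g}  B5 = {b, d, g}  B6 = {d, g, h}  B7 = {c, d, h}  B8 = {c, h, j}
Tree: B1–B2, B2–B3, B3–B4, B4–B5, B5–B6, B6–B7, B7–B8
Each bag holds 3 vertices, so the decomposition has width 2, which upper-bounds the treewidth. Since i–e–f–a–i is a cycle in G, G is not acyclic. Forests are exactly the graphs of treewidth ≤ 1, so tw(G) ≥ 2. The upper and lower bounds meet at 2, so that is the treewidth.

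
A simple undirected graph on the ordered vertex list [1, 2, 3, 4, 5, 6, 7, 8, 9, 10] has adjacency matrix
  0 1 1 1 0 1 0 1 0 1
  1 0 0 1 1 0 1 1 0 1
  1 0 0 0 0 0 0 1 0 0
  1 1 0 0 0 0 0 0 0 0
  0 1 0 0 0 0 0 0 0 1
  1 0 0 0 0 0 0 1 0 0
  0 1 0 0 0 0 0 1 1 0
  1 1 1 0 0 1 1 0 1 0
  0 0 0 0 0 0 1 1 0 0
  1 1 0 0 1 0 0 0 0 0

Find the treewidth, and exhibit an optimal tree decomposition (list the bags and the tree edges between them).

Treewidth 2.
One optimal decomposition is:
Bags: B1 = {1, 2, 10}  B2 = {1, 2, 4}  B3 = {1, 2, 8}  B4 = {1, 6, 8}  B5 = {2, 5, 10}  B6 = {2, 7, 8}  B7 = {7, 8, 9}  B8 = {1, 3, 8}
Tree: B1–B2, B2–B3, B3–B4, B1–B5, B3–B6, B6–B7, B3–B8

Every bag has size at most 3, so the width is 3 − 1 = 2 and tw(G) ≤ 2. For the lower bound, the 3 vertices {1, 2, 8} are pairwise adjacent, and any tree decomposition puts a clique entirely inside one bag — forcing width ≥ 2. Therefore the treewidth is 2.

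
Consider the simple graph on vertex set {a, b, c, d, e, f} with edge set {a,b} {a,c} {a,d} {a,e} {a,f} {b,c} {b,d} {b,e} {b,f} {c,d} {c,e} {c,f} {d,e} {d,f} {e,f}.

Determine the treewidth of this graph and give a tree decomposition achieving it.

Treewidth 5.
Bags: B1 = {a, b, c, d, e, f}
Tree: (single bag)

A single bag containing all 6 vertices is trivially a valid decomposition of width 5. For the lower bound, the 6 vertices {a, b, c, d, e, f} are pairwise adjacent, and any tree decomposition puts a clique entirely inside one bag — forcing width ≥ 5. The upper and lower bounds meet at 5, so that is the treewidth.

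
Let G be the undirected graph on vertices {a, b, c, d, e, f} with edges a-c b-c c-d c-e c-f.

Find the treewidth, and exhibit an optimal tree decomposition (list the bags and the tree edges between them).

Treewidth 1.
One such decomposition:
Bags: B1 = {c, e}  B2 = {c, d}  B3 = {c, f}  B4 = {a, c}  B5 = {b, c}
Tree: B1–B2, B1–B3, B1–B4, B4–B5

Each bag holds 2 vertices, so the decomposition has width 1, which upper-bounds the treewidth. Any graph with an edge has treewidth ≥ 1, and G has the edge e–c. Hence tw(G) = 1 exactly.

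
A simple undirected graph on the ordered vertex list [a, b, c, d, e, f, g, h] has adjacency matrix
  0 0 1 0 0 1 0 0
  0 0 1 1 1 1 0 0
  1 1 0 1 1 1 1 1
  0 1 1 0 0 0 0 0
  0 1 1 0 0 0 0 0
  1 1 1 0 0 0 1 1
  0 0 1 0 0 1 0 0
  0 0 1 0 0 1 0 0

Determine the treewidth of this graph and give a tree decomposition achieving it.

Each bag holds 3 vertices, so the decomposition has width 2, which upper-bounds the treewidth. For the lower bound, the 3 vertices {b, c, d} are pairwise adjacent, and any tree decomposition puts a clique entirely inside one bag — forcing width ≥ 2. The upper and lower bounds meet at 2, so that is the treewidth.

Treewidth 2.
Bags: B1 = {b, c, f}  B2 = {b, c, d}  B3 = {b, c, e}  B4 = {c, f, h}  B5 = {c, f, g}  B6 = {a, c, f}
Tree: B1–B2, B2–B3, B1–B4, B1–B5, B1–B6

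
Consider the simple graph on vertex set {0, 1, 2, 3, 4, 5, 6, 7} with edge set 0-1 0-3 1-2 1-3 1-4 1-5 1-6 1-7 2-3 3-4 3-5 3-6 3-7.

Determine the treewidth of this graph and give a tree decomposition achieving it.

Treewidth 2.
Bags: B1 = {1, 3, 7}  B2 = {1, 3, 4}  B3 = {1, 3, 5}  B4 = {1, 3, 6}  B5 = {0, 1, 3}  B6 = {1, 2, 3}
Tree: B1–B2, B1–B3, B3–B4, B1–B5, B5–B6

Every bag has size at most 3, so the width is 3 − 1 = 2 and tw(G) ≤ 2. Conversely, {0, 1, 3} is a clique of size 3, and the vertices of any clique must share a bag in every tree decomposition; so some bag has ≥ 3 vertices and tw(G) ≥ 2. Hence tw(G) = 2 exactly.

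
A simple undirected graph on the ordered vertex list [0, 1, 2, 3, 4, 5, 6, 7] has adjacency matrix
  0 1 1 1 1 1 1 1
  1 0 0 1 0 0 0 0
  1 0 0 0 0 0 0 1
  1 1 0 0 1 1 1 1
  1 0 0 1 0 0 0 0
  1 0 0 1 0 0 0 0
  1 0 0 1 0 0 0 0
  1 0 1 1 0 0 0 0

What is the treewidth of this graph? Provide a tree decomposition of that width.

Treewidth 2.
Bags: B1 = {0, 3, 7}  B2 = {0, 3, 4}  B3 = {0, 3, 6}  B4 = {0, 1, 3}  B5 = {0, 3, 5}  B6 = {0, 2, 7}
Tree: B1–B2, B2–B3, B3–B4, B2–B5, B1–B6

The largest bag has 3 vertices, giving width 2; this decomposition certifies tw(G) ≤ 2. Conversely, {0, 2, 7} is a clique of size 3, and the vertices of any clique must share a bag in every tree decomposition; so some bag has ≥ 3 vertices and tw(G) ≥ 2. The upper and lower bounds meet at 2, so that is the treewidth.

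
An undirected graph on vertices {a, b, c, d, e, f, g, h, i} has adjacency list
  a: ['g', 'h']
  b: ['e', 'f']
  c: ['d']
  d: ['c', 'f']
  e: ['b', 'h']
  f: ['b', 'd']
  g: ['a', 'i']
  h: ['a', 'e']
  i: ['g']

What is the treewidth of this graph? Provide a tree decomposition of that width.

The largest bag has 2 vertices, giving width 1; this decomposition certifies tw(G) ≤ 1. G has an edge, so its treewidth is at least 1. The upper and lower bounds meet at 1, so that is the treewidth.

Treewidth 1.
One optimal decomposition is:
Bags: B1 = {g, i}  B2 = {a, g}  B3 = {a, h}  B4 = {e, h}  B5 = {b, e}  B6 = {b, f}  B7 = {d, f}  B8 = {c, d}
Tree: B1–B2, B2–B3, B3–B4, B4–B5, B5–B6, B6–B7, B7–B8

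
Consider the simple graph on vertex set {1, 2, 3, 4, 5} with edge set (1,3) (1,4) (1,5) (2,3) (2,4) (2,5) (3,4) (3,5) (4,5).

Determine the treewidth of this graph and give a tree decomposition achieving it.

Each bag holds 4 vertices, so the decomposition has width 3, which upper-bounds the treewidth. Conversely, {1, 3, 4, 5} is a clique of size 4, and the vertices of any clique must share a bag in every tree decomposition; so some bag has ≥ 4 vertices and tw(G) ≥ 3. Combining the bounds, tw(G) = 3.

Treewidth 3.
One such decomposition:
Bags: B1 = {1, 3, 4, 5}  B2 = {2, 3, 4, 5}
Tree: B1–B2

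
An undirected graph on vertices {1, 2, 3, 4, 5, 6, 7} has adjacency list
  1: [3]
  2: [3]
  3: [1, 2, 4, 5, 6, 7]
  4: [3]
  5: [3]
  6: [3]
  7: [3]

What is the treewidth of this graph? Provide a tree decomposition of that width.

Treewidth 1.
One optimal decomposition is:
Bags: B1 = {3, 7}  B2 = {2, 3}  B3 = {3, 5}  B4 = {3, 6}  B5 = {3, 4}  B6 = {1, 3}
Tree: B1–B2, B1–B3, B1–B4, B3–B5, B4–B6

Each bag holds 2 vertices, so the decomposition has width 1, which upper-bounds the treewidth. Since G has at least one edge (e.g. 3–7), it is not an edgeless graph, so tw(G) ≥ 1. Hence tw(G) = 1 exactly.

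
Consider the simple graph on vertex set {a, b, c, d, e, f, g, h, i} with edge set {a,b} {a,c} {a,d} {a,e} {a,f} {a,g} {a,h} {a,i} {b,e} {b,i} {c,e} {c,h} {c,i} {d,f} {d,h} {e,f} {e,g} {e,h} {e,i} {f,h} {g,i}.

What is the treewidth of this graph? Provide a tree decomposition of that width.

Each bag holds 4 vertices, so the decomposition has width 3, which upper-bounds the treewidth. For the lower bound, the 4 vertices {a, d, f, h} are pairwise adjacent, and any tree decomposition puts a clique entirely inside one bag — forcing width ≥ 3. The upper and lower bounds meet at 3, so that is the treewidth.

Treewidth 3.
One optimal decomposition is:
Bags: B1 = {a, c, e, i}  B2 = {a, c, e, h}  B3 = {a, b, e, i}  B4 = {a, e, g, i}  B5 = {a, e, f, h}  B6 = {a, d, f, h}
Tree: B1–B2, B1–B3, B3–B4, B2–B5, B5–B6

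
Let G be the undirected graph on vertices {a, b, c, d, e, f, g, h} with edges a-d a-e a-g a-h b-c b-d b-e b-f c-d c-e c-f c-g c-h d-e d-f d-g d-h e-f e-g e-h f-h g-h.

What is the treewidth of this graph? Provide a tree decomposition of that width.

The largest bag has 5 vertices, giving width 4; this decomposition certifies tw(G) ≤ 4. For the lower bound, the 5 vertices {c, d, e, g, h} are pairwise adjacent, and any tree decomposition puts a clique entirely inside one bag — forcing width ≥ 4. The upper and lower bounds meet at 4, so that is the treewidth.

Treewidth 4.
One such decomposition:
Bags: B1 = {c, d, e, f, h}  B2 = {b, c, d, e, f}  B3 = {c, d, e, g, h}  B4 = {a, d, e, g, h}
Tree: B1–B2, B1–B3, B3–B4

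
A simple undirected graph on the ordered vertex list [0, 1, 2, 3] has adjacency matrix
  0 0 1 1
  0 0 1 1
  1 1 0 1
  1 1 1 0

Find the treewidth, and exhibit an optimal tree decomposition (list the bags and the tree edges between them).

Each bag holds 3 vertices, so the decomposition has width 2, which upper-bounds the treewidth. For the lower bound, the 3 vertices {0, 2, 3} are pairwise adjacent, and any tree decomposition puts a clique entirely inside one bag — forcing width ≥ 2. Combining the bounds, tw(G) = 2.

Treewidth 2.
One optimal decomposition is:
Bags: B1 = {1, 2, 3}  B2 = {0, 2, 3}
Tree: B1–B2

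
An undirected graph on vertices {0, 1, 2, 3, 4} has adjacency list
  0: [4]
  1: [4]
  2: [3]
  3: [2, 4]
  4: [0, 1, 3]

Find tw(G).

1

A width-1 tree decomposition is:
Bags: B1 = {3, 4}  B2 = {1, 4}  B3 = {0, 4}  B4 = {2, 3}
Tree: B1–B2, B1–B3, B1–B4
Each bag holds 2 vertices, so the decomposition has width 1, which upper-bounds the treewidth. G has an edge, so its treewidth is at least 1. Therefore the treewidth is 1.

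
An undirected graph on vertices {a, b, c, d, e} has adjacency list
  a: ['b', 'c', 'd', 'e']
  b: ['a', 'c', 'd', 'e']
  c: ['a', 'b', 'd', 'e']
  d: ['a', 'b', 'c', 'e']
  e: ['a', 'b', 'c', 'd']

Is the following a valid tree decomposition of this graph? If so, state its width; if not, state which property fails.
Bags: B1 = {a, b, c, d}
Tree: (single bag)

A tree decomposition must satisfy three properties: every vertex lies in some bag; for every edge, both endpoints lie together in some bag; and for every vertex, the bags containing it form a connected subtree. Here vertex e appears in no bag, so the decomposition is invalid.

No — vertex e appears in no bag.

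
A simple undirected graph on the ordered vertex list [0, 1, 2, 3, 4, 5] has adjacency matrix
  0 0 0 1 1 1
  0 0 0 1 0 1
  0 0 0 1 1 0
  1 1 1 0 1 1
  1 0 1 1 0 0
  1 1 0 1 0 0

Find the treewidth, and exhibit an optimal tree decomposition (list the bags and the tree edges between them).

Treewidth 2.
One optimal decomposition is:
Bags: B1 = {0, 3, 5}  B2 = {0, 3, 4}  B3 = {2, 3, 4}  B4 = {1, 3, 5}
Tree: B1–B2, B2–B3, B1–B4

The largest bag has 3 vertices, giving width 2; this decomposition certifies tw(G) ≤ 2. On the other hand G contains the 3-clique {0, 3, 4}. A clique must lie in a single bag of any decomposition, so no decomposition can have width below 2. Therefore the treewidth is 2.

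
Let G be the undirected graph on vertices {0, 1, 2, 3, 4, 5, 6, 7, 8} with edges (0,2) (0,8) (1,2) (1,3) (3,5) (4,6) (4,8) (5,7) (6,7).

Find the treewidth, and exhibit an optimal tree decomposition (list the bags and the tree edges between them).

The largest bag has 3 vertices, giving width 2; this decomposition certifies tw(G) ≤ 2. For the lower bound, G contains the cycle 0–8–4–6–7–5–3–1–2–0, so G is not a forest; only forests have treewidth ≤ 1, hence tw(G) ≥ 2. Therefore the treewidth is 2.

Treewidth 2.
One optimal decomposition is:
Bags: B1 = {0, 4, 8}  B2 = {0, 4, 6}  B3 = {0, 6, 7}  B4 = {0, 5, 7}  B5 = {0, 3, 5}  B6 = {0, 1, 3}  B7 = {0, 1, 2}
Tree: B1–B2, B2–B3, B3–B4, B4–B5, B5–B6, B6–B7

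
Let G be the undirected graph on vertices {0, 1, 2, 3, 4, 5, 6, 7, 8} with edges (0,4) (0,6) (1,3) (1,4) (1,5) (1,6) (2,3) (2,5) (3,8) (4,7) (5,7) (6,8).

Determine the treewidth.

A width-3 tree decomposition is:
Bags: B1 = {0, 4, 6, 8}  B2 = {1, 4, 6, 8}  B3 = {1, 3, 4, 8}  B4 = {1, 3, 4, 7}  B5 = {1, 3, 5, 7}  B6 = {2, 3, 5, 7}
Tree: B1–B2, B2–B3, B3–B4, B4–B5, B5–B6
The largest bag has 4 vertices, giving width 3; this decomposition certifies tw(G) ≤ 3. For the lower bound: the 4 vertex sets {0,6,8}, {4}, {1}, {2,3,5,7} are disjoint, each induces a connected subgraph, and every pair is joined by at least one edge of G. Contracting each set to a single vertex therefore yields K_{4} as a minor, and since treewidth is minor-monotone, tw(G) ≥ tw(K_{4}) = 3. Combining the bounds, tw(G) = 3.

3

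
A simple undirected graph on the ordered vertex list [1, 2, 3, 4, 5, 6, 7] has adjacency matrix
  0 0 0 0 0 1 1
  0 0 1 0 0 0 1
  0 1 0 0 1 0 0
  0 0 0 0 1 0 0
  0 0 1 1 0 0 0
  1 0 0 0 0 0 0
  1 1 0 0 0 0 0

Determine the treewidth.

1

A width-1 tree decomposition is:
Bags: B1 = {1, 6}  B2 = {1, 7}  B3 = {2, 7}  B4 = {2, 3}  B5 = {3, 5}  B6 = {4, 5}
Tree: B1–B2, B2–B3, B3–B4, B4–B5, B5–B6
Each bag holds 2 vertices, so the decomposition has width 1, which upper-bounds the treewidth. Since G has at least one edge (e.g. 6–1), it is not an edgeless graph, so tw(G) ≥ 1. Therefore the treewidth is 1.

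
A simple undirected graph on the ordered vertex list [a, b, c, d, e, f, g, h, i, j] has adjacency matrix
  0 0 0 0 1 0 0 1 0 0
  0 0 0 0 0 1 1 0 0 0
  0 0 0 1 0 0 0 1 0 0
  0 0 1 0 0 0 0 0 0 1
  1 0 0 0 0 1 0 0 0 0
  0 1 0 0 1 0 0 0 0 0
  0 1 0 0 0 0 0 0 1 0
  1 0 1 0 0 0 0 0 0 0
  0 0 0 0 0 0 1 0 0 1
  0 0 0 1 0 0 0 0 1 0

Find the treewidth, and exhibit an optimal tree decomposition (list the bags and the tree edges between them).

Every bag has size at most 3, so the width is 3 − 1 = 2 and tw(G) ≤ 2. For the lower bound, G contains the cycle e–f–b–g–i–j–d–c–h–a–e, so G is not a forest; only forests have treewidth ≤ 1, hence tw(G) ≥ 2. The upper and lower bounds meet at 2, so that is the treewidth.

Treewidth 2.
Bags: B1 = {b, e, f}  B2 = {b, e, g}  B3 = {e, g, i}  B4 = {e, i, j}  B5 = {d, e, j}  B6 = {c, d, e}  B7 = {c, e, h}  B8 = {a, e, h}
Tree: B1–B2, B2–B3, B3–B4, B4–B5, B5–B6, B6–B7, B7–B8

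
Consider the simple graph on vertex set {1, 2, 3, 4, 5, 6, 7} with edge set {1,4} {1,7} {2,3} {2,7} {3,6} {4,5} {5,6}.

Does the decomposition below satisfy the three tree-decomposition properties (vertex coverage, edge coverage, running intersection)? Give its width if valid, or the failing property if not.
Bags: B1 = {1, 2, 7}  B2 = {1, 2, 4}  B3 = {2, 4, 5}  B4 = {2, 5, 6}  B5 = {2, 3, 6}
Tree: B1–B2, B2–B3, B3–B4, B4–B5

Yes; width 2.

Checking the three conditions: (i) the bags cover all of {1, 2, 3, 4, 5, 6, 7}; (ii) for each edge, some bag contains both endpoints; (iii) the bags containing any fixed vertex form a subtree. All hold, so the decomposition is valid with width 3 − 1 = 2.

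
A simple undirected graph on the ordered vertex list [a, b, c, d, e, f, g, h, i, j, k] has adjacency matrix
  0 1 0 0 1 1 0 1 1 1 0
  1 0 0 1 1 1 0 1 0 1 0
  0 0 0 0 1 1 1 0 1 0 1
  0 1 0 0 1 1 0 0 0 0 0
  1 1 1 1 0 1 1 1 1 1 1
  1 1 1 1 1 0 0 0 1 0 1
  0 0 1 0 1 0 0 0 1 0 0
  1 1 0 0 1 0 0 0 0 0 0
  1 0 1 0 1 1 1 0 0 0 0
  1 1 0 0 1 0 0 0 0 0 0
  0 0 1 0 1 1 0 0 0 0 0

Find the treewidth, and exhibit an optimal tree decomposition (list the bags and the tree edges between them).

Treewidth 3.
One optimal decomposition is:
Bags: B1 = {a, b, e, f}  B2 = {a, e, f, i}  B3 = {a, b, e, j}  B4 = {c, e, f, i}  B5 = {a, b, e, h}  B6 = {b, d, e, f}  B7 = {c, e, f, k}  B8 = {c, e, g, i}
Tree: B1–B2, B1–B3, B2–B4, B3–B5, B1–B6, B4–B7, B4–B8

Each bag holds 4 vertices, so the decomposition has width 3, which upper-bounds the treewidth. Conversely, {c, e, g, i} is a clique of size 4, and the vertices of any clique must share a bag in every tree decomposition; so some bag has ≥ 4 vertices and tw(G) ≥ 3. Therefore the treewidth is 3.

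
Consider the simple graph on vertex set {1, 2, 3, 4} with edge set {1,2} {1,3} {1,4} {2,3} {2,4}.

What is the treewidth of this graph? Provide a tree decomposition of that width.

Treewidth 2.
One such decomposition:
Bags: B1 = {1, 2, 4}  B2 = {1, 2, 3}
Tree: B1–B2

Each bag holds 3 vertices, so the decomposition has width 2, which upper-bounds the treewidth. On the other hand G contains the 3-clique {1, 2, 3}. A clique must lie in a single bag of any decomposition, so no decomposition can have width below 2. The upper and lower bounds meet at 2, so that is the treewidth.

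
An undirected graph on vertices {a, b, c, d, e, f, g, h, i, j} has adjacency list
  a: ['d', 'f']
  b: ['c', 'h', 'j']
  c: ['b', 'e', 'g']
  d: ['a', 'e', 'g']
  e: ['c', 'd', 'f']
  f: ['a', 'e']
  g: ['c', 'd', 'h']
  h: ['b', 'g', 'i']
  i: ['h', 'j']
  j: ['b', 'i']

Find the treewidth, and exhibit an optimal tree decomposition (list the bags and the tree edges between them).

Treewidth 2.
One such decomposition:
Bags: B1 = {a, d, f}  B2 = {d, e, f}  B3 = {d, e, g}  B4 = {c, e, g}  B5 = {c, g, h}  B6 = {b, c, h}  B7 = {b, h, i}  B8 = {b, i, j}
Tree: B1–B2, B2–B3, B3–B4, B4–B5, B5–B6, B6–B7, B7–B8

Every bag has size at most 3, so the width is 3 − 1 = 2 and tw(G) ≤ 2. The edges a–f–e–d–a form a cycle, so G is not a tree and its treewidth is at least 2. Combining the bounds, tw(G) = 2.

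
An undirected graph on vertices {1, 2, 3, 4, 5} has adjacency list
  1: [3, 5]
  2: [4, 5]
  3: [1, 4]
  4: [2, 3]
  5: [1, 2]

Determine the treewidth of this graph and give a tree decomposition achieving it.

Each bag holds 3 vertices, so the decomposition has width 2, which upper-bounds the treewidth. Since 5–2–4–3–1–5 is a cycle in G, G is not acyclic. Forests are exactly the graphs of treewidth ≤ 1, so tw(G) ≥ 2. Therefore the treewidth is 2.

Treewidth 2.
One optimal decomposition is:
Bags: B1 = {2, 4, 5}  B2 = {3, 4, 5}  B3 = {1, 3, 5}
Tree: B1–B2, B2–B3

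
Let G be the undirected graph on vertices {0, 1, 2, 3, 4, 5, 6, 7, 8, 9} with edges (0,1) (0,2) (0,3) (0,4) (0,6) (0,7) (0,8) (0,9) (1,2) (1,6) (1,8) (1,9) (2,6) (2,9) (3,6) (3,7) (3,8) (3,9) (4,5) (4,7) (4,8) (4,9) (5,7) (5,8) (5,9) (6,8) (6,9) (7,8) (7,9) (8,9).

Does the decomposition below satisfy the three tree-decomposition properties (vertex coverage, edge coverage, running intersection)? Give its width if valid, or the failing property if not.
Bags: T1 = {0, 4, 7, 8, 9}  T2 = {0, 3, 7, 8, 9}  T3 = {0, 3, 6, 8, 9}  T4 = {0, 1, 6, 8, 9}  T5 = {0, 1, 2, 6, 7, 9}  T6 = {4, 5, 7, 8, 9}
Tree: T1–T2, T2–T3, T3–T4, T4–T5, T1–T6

A tree decomposition must satisfy three properties: every vertex lies in some bag; for every edge, both endpoints lie together in some bag; and for every vertex, the bags containing it form a connected subtree. Here bags containing vertex 7 are not connected in the tree, so the decomposition is invalid.

No — bags containing vertex 7 are not connected in the tree.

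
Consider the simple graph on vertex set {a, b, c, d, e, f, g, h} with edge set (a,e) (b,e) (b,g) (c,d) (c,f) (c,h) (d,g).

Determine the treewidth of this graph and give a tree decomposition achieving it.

Treewidth 1.
Bags: B1 = {c, d}  B2 = {c, f}  B3 = {d, g}  B4 = {b, g}  B5 = {c, h}  B6 = {b, e}  B7 = {a, e}
Tree: B1–B2, B1–B3, B3–B4, B2–B5, B4–B6, B6–B7

Each bag holds 2 vertices, so the decomposition has width 1, which upper-bounds the treewidth. Any graph with an edge has treewidth ≥ 1, and G has the edge c–d. Therefore the treewidth is 1.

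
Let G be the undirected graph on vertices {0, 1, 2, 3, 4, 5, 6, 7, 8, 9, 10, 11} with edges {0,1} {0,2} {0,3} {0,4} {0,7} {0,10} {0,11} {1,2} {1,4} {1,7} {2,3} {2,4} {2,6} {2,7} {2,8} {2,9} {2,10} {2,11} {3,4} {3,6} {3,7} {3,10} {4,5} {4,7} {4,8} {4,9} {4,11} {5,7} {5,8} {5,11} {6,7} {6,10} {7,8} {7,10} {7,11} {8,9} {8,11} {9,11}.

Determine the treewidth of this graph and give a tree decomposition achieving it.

Every bag has size at most 5, so the width is 5 − 1 = 4 and tw(G) ≤ 4. For the lower bound, the 5 vertices {2, 4, 8, 9, 11} are pairwise adjacent, and any tree decomposition puts a clique entirely inside one bag — forcing width ≥ 4. The upper and lower bounds meet at 4, so that is the treewidth.

Treewidth 4.
Bags: B1 = {2, 4, 7, 8, 11}  B2 = {4, 5, 7, 8, 11}  B3 = {0, 2, 4, 7, 11}  B4 = {0, 2, 3, 4, 7}  B5 = {0, 2, 3, 7, 10}  B6 = {0, 1, 2, 4, 7}  B7 = {2, 4, 8, 9, 11}  B8 = {2, 3, 6, 7, 10}
Tree: B1–B2, B1–B3, B3–B4, B4–B5, B4–B6, B1–B7, B5–B8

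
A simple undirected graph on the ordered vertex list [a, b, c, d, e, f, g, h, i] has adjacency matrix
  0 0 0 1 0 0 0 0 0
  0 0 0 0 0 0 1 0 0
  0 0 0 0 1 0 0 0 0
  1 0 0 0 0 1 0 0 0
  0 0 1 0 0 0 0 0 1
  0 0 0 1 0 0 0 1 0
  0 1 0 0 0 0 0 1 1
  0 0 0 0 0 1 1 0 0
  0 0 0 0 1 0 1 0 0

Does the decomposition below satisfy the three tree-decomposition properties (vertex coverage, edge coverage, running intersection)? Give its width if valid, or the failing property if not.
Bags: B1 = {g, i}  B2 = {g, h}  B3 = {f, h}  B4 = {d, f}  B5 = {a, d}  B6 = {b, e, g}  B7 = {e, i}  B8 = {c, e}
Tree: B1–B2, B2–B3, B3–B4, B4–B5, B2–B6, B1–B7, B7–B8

No — bags containing vertex e are not connected in the tree.

A tree decomposition must satisfy three properties: every vertex lies in some bag; for every edge, both endpoints lie together in some bag; and for every vertex, the bags containing it form a connected subtree. Here bags containing vertex e are not connected in the tree, so the decomposition is invalid.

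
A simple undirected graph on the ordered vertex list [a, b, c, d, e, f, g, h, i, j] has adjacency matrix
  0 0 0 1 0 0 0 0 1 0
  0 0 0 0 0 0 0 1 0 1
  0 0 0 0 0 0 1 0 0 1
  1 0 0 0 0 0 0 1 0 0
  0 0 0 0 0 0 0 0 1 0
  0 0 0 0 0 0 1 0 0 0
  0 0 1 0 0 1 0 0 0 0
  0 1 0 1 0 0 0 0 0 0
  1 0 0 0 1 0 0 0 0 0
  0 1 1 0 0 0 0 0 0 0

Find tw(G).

A width-1 tree decomposition is:
Bags: B1 = {f, g}  B2 = {c, g}  B3 = {c, j}  B4 = {b, j}  B5 = {b, h}  B6 = {d, h}  B7 = {a, d}  B8 = {a, i}  B9 = {e, i}
Tree: B1–B2, B2–B3, B3–B4, B4–B5, B5–B6, B6–B7, B7–B8, B8–B9
The largest bag has 2 vertices, giving width 1; this decomposition certifies tw(G) ≤ 1. Any graph with an edge has treewidth ≥ 1, and G has the edge f–g. Combining the bounds, tw(G) = 1.

1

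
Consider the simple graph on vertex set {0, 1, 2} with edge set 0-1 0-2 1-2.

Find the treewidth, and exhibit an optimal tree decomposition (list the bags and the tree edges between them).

With just one bag of size 3, the width is 3 − 1 = 2, so tw(G) ≤ 2. On the other hand G contains the 3-clique {0, 1, 2}. A clique must lie in a single bag of any decomposition, so no decomposition can have width below 2. Therefore the treewidth is 2.

Treewidth 2.
Bags: B1 = {0, 1, 2}
Tree: (single bag)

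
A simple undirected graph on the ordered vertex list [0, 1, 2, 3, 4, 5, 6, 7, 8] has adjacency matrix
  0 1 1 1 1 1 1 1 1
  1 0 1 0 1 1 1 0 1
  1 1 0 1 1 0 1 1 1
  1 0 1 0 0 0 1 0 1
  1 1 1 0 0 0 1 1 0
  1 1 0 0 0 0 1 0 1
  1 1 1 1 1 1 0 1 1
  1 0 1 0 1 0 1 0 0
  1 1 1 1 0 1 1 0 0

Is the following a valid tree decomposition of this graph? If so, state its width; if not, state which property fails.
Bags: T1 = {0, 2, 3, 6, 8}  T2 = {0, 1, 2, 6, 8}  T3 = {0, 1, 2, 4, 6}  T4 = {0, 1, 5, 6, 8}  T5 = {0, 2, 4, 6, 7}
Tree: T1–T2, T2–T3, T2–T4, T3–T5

Yes; width 4.

Vertex coverage: the bags together contain {0, 1, 2, 3, 4, 5, 6, 7, 8}, the full vertex set. Edge coverage: each edge of G has both endpoints in at least one bag. Running intersection: for every vertex, the bags containing it form a connected subtree. All three properties hold, so this is a valid tree decomposition of width max|bag| − 1 = 4, and hence tw(G) ≤ 4.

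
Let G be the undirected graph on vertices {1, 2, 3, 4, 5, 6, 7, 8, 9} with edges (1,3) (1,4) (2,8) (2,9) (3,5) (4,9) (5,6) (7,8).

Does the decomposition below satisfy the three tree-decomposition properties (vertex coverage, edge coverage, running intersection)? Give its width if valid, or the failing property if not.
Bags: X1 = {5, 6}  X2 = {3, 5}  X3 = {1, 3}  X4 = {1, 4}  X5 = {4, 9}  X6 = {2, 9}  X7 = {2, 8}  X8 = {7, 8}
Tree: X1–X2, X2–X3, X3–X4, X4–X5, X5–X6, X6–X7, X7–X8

Yes; width 1.

Vertex coverage: the bags together contain {1, 2, 3, 4, 5, 6, 7, 8, 9}, the full vertex set. Edge coverage: each edge of G has both endpoints in at least one bag. Running intersection: for every vertex, the bags containing it form a connected subtree. All three properties hold, so this is a valid tree decomposition of width max|bag| − 1 = 1, and hence tw(G) ≤ 1.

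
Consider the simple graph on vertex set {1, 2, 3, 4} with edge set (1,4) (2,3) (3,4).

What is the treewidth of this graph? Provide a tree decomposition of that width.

Each bag holds 2 vertices, so the decomposition has width 1, which upper-bounds the treewidth. Any graph with an edge has treewidth ≥ 1, and G has the edge 1–4. Hence tw(G) = 1 exactly.

Treewidth 1.
One optimal decomposition is:
Bags: B1 = {1, 4}  B2 = {3, 4}  B3 = {2, 3}
Tree: B1–B2, B2–B3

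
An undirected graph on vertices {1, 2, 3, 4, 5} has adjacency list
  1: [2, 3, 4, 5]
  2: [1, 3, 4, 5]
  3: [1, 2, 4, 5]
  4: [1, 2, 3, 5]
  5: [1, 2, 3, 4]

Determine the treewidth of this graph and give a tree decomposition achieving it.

Treewidth 4.
Bags: B1 = {1, 2, 3, 4, 5}
Tree: (single bag)

With just one bag of size 5, the width is 5 − 1 = 4, so tw(G) ≤ 4. For the lower bound, the 5 vertices {1, 2, 3, 4, 5} are pairwise adjacent, and any tree decomposition puts a clique entirely inside one bag — forcing width ≥ 4. The upper and lower bounds meet at 4, so that is the treewidth.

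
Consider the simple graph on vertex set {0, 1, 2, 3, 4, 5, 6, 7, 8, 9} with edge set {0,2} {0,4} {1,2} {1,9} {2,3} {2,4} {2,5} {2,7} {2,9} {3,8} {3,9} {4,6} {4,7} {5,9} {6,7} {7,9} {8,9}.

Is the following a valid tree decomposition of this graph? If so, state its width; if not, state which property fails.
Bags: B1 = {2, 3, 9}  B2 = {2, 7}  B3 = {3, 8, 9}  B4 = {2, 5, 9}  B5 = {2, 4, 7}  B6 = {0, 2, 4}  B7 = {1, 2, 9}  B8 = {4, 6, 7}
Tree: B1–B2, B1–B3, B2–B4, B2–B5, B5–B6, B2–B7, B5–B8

No — edge (9,7) lies in no bag.

A tree decomposition must satisfy three properties: every vertex lies in some bag; for every edge, both endpoints lie together in some bag; and for every vertex, the bags containing it form a connected subtree. Here edge (9,7) lies in no bag, so the decomposition is invalid.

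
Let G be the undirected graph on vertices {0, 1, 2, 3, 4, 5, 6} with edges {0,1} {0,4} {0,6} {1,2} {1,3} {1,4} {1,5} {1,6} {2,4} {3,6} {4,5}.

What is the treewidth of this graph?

A width-2 tree decomposition is:
Bags: B1 = {1, 2, 4}  B2 = {0, 1, 4}  B3 = {1, 4, 5}  B4 = {0, 1, 6}  B5 = {1, 3, 6}
Tree: B1–B2, B2–B3, B2–B4, B4–B5
Each bag holds 3 vertices, so the decomposition has width 2, which upper-bounds the treewidth. On the other hand G contains the 3-clique {1, 3, 6}. A clique must lie in a single bag of any decomposition, so no decomposition can have width below 2. Combining the bounds, tw(G) = 2.

2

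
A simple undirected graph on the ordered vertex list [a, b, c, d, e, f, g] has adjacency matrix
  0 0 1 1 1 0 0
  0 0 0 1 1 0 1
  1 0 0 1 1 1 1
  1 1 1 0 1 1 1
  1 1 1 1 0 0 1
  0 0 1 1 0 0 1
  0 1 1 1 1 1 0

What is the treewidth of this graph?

3

A width-3 tree decomposition is:
Bags: B1 = {c, d, f, g}  B2 = {c, d, e, g}  B3 = {b, d, e, g}  B4 = {a, c, d, e}
Tree: B1–B2, B2–B3, B2–B4
Every bag has size at most 4, so the width is 4 − 1 = 3 and tw(G) ≤ 3. On the other hand G contains the 4-clique {c, d, e, g}. A clique must lie in a single bag of any decomposition, so no decomposition can have width below 3. The upper and lower bounds meet at 3, so that is the treewidth.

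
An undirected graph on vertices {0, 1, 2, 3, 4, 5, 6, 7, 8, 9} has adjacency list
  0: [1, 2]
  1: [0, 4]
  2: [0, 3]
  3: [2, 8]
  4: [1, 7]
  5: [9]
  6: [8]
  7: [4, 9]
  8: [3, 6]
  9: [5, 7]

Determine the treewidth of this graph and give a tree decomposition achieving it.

Treewidth 1.
One such decomposition:
Bags: B1 = {6, 8}  B2 = {3, 8}  B3 = {2, 3}  B4 = {0, 2}  B5 = {0, 1}  B6 = {1, 4}  B7 = {4, 7}  B8 = {7, 9}  B9 = {5, 9}
Tree: B1–B2, B2–B3, B3–B4, B4–B5, B5–B6, B6–B7, B7–B8, B8–B9

Each bag holds 2 vertices, so the decomposition has width 1, which upper-bounds the treewidth. Since G has at least one edge (e.g. 6–8), it is not an edgeless graph, so tw(G) ≥ 1. The upper and lower bounds meet at 1, so that is the treewidth.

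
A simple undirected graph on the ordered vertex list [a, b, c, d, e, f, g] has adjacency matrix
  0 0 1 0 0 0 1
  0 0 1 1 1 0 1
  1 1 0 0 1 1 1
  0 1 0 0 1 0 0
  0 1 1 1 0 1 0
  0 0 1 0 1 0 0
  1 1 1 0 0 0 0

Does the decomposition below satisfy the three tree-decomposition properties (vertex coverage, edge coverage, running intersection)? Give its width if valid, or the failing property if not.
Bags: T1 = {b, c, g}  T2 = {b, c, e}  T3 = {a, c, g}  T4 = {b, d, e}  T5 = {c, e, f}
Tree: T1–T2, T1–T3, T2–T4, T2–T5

Vertex coverage: the bags together contain {a, b, c, d, e, f, g}, the full vertex set. Edge coverage: each edge of G has both endpoints in at least one bag. Running intersection: for every vertex, the bags containing it form a connected subtree. All three properties hold, so this is a valid tree decomposition of width max|bag| − 1 = 2, and hence tw(G) ≤ 2.

Yes; width 2.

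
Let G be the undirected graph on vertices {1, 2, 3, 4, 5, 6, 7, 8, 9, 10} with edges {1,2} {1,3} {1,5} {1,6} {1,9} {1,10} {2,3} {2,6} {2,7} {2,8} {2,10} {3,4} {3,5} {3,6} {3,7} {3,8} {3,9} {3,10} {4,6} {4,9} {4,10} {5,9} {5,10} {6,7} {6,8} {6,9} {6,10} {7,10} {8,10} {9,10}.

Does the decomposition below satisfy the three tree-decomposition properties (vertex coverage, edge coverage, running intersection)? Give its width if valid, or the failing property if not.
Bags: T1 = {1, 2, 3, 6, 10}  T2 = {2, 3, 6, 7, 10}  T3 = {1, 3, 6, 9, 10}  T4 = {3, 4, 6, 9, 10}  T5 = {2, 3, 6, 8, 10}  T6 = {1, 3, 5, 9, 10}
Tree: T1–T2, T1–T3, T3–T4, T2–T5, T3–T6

Vertex coverage: the bags together contain {1, 2, 3, 4, 5, 6, 7, 8, 9, 10}, the full vertex set. Edge coverage: each edge of G has both endpoints in at least one bag. Running intersection: for every vertex, the bags containing it form a connected subtree. All three properties hold, so this is a valid tree decomposition of width max|bag| − 1 = 4, and hence tw(G) ≤ 4.

Yes; width 4.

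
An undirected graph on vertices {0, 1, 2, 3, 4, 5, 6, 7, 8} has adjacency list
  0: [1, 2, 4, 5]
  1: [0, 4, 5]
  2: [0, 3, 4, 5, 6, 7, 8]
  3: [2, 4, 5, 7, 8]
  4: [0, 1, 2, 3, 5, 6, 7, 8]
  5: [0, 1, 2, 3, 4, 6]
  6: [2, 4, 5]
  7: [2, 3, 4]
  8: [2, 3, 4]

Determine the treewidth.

A width-3 tree decomposition is:
Bags: B1 = {2, 3, 4, 5}  B2 = {0, 2, 4, 5}  B3 = {0, 1, 4, 5}  B4 = {2, 4, 5, 6}  B5 = {2, 3, 4, 7}  B6 = {2, 3, 4, 8}
Tree: B1–B2, B2–B3, B2–B4, B1–B5, B1–B6
Each bag holds 4 vertices, so the decomposition has width 3, which upper-bounds the treewidth. Conversely, {0, 1, 4, 5} is a clique of size 4, and the vertices of any clique must share a bag in every tree decomposition; so some bag has ≥ 4 vertices and tw(G) ≥ 3. Therefore the treewidth is 3.

3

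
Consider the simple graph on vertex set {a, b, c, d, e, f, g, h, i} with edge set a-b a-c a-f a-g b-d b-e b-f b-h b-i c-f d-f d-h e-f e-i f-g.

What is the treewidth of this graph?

A width-2 tree decomposition is:
Bags: B1 = {b, e, f}  B2 = {b, e, i}  B3 = {a, b, f}  B4 = {a, f, g}  B5 = {b, d, f}  B6 = {b, d, h}  B7 = {a, c, f}
Tree: B1–B2, B1–B3, B3–B4, B1–B5, B5–B6, B4–B7
The largest bag has 3 vertices, giving width 2; this decomposition certifies tw(G) ≤ 2. Conversely, {b, d, h} is a clique of size 3, and the vertices of any clique must share a bag in every tree decomposition; so some bag has ≥ 3 vertices and tw(G) ≥ 2. Hence tw(G) = 2 exactly.

2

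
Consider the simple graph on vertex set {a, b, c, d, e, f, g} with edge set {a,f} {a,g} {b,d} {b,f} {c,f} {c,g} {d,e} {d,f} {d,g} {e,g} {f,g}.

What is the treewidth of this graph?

2

A width-2 tree decomposition is:
Bags: B1 = {b, d, f}  B2 = {d, f, g}  B3 = {d, e, g}  B4 = {c, f, g}  B5 = {a, f, g}
Tree: B1–B2, B2–B3, B2–B4, B2–B5
Each bag holds 3 vertices, so the decomposition has width 2, which upper-bounds the treewidth. Conversely, {d, e, g} is a clique of size 3, and the vertices of any clique must share a bag in every tree decomposition; so some bag has ≥ 3 vertices and tw(G) ≥ 2. The upper and lower bounds meet at 2, so that is the treewidth.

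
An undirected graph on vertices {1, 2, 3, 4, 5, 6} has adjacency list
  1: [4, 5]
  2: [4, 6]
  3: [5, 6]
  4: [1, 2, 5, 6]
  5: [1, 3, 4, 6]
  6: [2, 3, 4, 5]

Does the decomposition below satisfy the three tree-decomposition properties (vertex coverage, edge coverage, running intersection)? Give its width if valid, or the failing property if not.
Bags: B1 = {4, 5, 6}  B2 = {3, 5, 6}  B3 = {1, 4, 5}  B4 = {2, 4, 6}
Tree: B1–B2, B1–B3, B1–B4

Yes; width 2.

Vertex coverage: the bags together contain {1, 2, 3, 4, 5, 6}, the full vertex set. Edge coverage: each edge of G has both endpoints in at least one bag. Running intersection: for every vertex, the bags containing it form a connected subtree. All three properties hold, so this is a valid tree decomposition of width max|bag| − 1 = 2, and hence tw(G) ≤ 2.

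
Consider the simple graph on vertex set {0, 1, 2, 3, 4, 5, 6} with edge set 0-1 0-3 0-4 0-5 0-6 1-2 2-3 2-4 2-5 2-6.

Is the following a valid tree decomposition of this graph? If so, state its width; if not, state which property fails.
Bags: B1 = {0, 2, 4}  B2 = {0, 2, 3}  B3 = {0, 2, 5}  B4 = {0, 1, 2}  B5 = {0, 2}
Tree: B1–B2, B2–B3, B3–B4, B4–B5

A tree decomposition must satisfy three properties: every vertex lies in some bag; for every edge, both endpoints lie together in some bag; and for every vertex, the bags containing it form a connected subtree. Here vertex 6 appears in no bag, so the decomposition is invalid.

No — vertex 6 appears in no bag.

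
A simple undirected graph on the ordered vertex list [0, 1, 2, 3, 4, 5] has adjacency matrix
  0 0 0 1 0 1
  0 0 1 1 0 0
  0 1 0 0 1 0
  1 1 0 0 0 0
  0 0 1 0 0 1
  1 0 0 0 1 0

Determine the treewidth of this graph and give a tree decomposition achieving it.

Treewidth 2.
One such decomposition:
Bags: B1 = {0, 3, 5}  B2 = {1, 3, 5}  B3 = {1, 2, 5}  B4 = {2, 4, 5}
Tree: B1–B2, B2–B3, B3–B4

Every bag has size at most 3, so the width is 3 − 1 = 2 and tw(G) ≤ 2. Since 5–0–3–1–2–4–5 is a cycle in G, G is not acyclic. Forests are exactly the graphs of treewidth ≤ 1, so tw(G) ≥ 2. The upper and lower bounds meet at 2, so that is the treewidth.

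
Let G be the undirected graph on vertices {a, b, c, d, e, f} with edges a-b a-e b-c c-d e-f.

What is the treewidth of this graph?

1

A width-1 tree decomposition is:
Bags: B1 = {e, f}  B2 = {a, e}  B3 = {a, b}  B4 = {b, c}  B5 = {c, d}
Tree: B1–B2, B2–B3, B3–B4, B4–B5
The largest bag has 2 vertices, giving width 1; this decomposition certifies tw(G) ≤ 1. G has an edge, so its treewidth is at least 1. The upper and lower bounds meet at 1, so that is the treewidth.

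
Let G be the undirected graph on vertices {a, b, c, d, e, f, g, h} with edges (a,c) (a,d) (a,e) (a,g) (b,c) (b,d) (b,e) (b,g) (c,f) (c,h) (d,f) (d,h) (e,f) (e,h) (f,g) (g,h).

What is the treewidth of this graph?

4

A width-4 tree decomposition is:
Bags: B1 = {b, c, d, e, g}  B2 = {c, d, e, g, h}  B3 = {c, d, e, f, g}  B4 = {a, c, d, e, g}
Tree: B1–B2, B2–B3, B3–B4
The largest bag has 5 vertices, giving width 4; this decomposition certifies tw(G) ≤ 4. For the lower bound: the 5 vertex sets {b,g}, {c,h}, {e,f}, {d}, {a} are disjoint, each induces a connected subgraph, and every pair is joined by at least one edge of G. Contracting each set to a single vertex therefore yields K_{5} as a minor, and since treewidth is minor-monotone, tw(G) ≥ tw(K_{5}) = 4. The upper and lower bounds meet at 4, so that is the treewidth.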